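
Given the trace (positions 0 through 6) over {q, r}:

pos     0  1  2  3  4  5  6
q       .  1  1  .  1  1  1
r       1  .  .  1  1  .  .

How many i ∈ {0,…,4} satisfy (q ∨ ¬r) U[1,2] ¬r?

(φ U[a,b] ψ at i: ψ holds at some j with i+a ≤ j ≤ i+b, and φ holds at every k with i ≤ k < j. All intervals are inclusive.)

Evaluate at each i in [0,4]:
  i=0: ✗ (lhs fails at k=0 before rhs at j=1)
  i=1: ✓ (rhs at j=2; lhs holds on [1,1])
  i=2: ✗ (no rhs in [3,4])
  i=3: ✗ (lhs fails at k=3 before rhs at j=5)
  i=4: ✓ (rhs at j=5; lhs holds on [4,4])
Positions where it holds: {1, 4} → 2.

2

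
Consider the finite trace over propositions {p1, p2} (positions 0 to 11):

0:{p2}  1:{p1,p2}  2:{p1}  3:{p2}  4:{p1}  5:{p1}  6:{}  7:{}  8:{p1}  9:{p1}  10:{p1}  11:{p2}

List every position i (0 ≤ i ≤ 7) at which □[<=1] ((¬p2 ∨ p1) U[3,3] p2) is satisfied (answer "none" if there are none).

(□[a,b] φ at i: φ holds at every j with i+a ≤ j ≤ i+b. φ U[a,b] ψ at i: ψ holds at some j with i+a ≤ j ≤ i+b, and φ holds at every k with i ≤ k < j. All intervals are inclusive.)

Evaluate at each i in [0,7]:
  i=0: ✗ (fails at j=0)
  i=1: ✗ (fails at j=1)
  i=2: ✗ (fails at j=2)
  i=3: ✗ (fails at j=3)
  i=4: ✗ (fails at j=4)
  i=5: ✗ (fails at j=5)
  i=6: ✗ (fails at j=6)
  i=7: ✗ (fails at j=7)

none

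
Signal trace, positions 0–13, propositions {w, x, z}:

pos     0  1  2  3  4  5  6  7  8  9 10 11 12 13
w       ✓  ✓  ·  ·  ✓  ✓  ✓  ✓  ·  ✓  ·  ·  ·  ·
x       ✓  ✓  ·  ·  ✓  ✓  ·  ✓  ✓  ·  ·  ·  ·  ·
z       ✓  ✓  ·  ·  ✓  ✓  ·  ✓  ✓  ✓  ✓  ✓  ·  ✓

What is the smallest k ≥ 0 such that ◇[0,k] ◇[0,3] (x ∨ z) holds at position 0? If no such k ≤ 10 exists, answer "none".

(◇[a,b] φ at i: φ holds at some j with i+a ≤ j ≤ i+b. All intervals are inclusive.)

0

Scan j = 0,1,… for ◇[0,3] (x ∨ z):
  j=0: holds
First hit at j=0, so smallest k = 0-0 = 0.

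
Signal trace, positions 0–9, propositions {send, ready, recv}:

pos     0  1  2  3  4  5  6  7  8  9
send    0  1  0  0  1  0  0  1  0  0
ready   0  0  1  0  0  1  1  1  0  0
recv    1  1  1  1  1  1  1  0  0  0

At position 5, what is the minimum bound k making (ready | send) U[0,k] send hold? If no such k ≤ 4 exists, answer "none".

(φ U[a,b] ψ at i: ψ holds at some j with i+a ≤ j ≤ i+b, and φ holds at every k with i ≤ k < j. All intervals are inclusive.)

Need earliest j ≥ 5 with send, and (ready | send) at every k in [5,j-1].
  j=5: rhs fails.
  j=6: rhs fails.
  j=7: rhs holds; lhs holds on [5,6]. k = 2.

2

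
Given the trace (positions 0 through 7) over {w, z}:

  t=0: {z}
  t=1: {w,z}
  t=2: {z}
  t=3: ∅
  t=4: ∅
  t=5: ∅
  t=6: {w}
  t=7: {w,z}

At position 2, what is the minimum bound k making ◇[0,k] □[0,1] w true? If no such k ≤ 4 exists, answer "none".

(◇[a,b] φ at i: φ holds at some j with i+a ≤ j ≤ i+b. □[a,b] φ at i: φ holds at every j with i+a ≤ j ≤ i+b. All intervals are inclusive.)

4

Scan j = 2,3,… for □[0,1] w:
  j=2: fails
  j=3: fails
  j=4: fails
  j=5: fails
  j=6: holds
First hit at j=6, so smallest k = 6-2 = 4.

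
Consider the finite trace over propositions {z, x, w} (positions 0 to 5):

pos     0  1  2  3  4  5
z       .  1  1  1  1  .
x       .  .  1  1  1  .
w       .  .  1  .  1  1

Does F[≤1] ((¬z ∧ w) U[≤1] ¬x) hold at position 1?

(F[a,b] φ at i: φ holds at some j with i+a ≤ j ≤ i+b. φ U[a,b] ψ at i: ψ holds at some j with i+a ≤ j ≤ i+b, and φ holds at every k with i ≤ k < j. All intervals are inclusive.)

Yes

Check ((¬z ∧ w) U[≤1] ¬x) at each j in [1,2]:
  j=1: holds
  j=2: fails
Found at j=1 → formula holds.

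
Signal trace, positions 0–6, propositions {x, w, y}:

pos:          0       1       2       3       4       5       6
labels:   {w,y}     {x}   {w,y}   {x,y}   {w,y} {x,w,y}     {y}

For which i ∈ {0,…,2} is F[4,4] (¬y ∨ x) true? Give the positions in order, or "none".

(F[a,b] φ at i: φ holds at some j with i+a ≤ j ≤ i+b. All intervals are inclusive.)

1

Evaluate at each i in [0,2]:
  i=0: ✗ (none in [4,4])
  i=1: ✓ (witness j=5)
  i=2: ✗ (none in [6,6])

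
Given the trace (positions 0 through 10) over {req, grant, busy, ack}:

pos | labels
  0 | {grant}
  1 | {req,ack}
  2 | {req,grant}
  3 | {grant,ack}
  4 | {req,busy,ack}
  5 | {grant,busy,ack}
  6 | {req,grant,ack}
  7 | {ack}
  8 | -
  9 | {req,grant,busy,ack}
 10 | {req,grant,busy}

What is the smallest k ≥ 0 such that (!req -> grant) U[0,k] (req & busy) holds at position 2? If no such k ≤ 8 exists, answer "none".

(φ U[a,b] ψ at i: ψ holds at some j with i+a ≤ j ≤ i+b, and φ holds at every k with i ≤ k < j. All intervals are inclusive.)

2

Need earliest j ≥ 2 with (req & busy), and (!req -> grant) at every k in [2,j-1].
  j=2: rhs fails.
  j=3: rhs fails.
  j=4: rhs holds; lhs holds on [2,3]. k = 2.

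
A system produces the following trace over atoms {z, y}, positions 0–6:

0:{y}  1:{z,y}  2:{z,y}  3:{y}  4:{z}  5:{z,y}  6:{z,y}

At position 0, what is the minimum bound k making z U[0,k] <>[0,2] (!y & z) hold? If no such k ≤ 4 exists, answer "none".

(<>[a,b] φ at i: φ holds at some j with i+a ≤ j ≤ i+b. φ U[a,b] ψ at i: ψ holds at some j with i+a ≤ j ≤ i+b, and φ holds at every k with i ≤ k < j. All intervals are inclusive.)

none

Need earliest j ≥ 0 with <>[0,2] (!y & z), and z at every k in [0,j-1].
  j=0: rhs fails.
  j=1: rhs fails.
  j=2: rhs holds but lhs fails at k=0.
  j=3: rhs holds but lhs fails at k=0.
  j=4: rhs holds but lhs fails at k=0.
No witness within the range → none.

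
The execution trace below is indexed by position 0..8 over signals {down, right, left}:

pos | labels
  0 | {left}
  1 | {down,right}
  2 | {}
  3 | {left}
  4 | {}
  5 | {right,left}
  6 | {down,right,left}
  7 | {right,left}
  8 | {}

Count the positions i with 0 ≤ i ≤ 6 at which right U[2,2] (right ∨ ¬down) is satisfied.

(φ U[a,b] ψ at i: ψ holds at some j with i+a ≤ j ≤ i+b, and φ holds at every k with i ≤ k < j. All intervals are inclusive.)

Evaluate at each i in [0,6]:
  i=0: ✗ (lhs fails at k=0 before rhs at j=2)
  i=1: ✗ (lhs fails at k=2 before rhs at j=3)
  i=2: ✗ (lhs fails at k=2 before rhs at j=4)
  i=3: ✗ (lhs fails at k=3 before rhs at j=5)
  i=4: ✗ (lhs fails at k=4 before rhs at j=6)
  i=5: ✓ (rhs at j=7; lhs holds on [5,6])
  i=6: ✓ (rhs at j=8; lhs holds on [6,7])
Positions where it holds: {5, 6} → 2.

2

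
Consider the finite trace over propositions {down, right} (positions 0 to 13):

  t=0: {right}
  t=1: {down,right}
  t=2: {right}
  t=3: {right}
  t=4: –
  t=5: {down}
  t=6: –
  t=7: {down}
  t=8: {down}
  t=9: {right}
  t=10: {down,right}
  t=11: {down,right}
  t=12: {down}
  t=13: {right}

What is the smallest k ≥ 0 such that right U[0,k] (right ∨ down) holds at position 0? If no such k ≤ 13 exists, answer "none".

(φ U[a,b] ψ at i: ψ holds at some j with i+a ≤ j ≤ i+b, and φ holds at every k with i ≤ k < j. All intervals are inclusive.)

0

Need earliest j ≥ 0 with (right ∨ down), and right at every k in [0,j-1].
  j=0: rhs holds (empty prefix). k = 0.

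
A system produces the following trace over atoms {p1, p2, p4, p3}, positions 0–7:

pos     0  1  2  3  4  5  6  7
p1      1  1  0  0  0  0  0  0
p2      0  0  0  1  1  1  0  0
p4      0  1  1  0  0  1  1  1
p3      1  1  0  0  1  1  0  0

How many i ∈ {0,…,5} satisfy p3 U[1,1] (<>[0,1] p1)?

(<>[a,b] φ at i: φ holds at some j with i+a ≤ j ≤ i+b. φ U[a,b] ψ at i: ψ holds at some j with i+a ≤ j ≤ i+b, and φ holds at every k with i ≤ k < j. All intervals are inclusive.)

1

Evaluate at each i in [0,5]:
  i=0: ✓ (rhs at j=1; lhs holds on [0,0])
  i=1: ✗ (no rhs in [2,2])
  i=2: ✗ (no rhs in [3,3])
  i=3: ✗ (no rhs in [4,4])
  i=4: ✗ (no rhs in [5,5])
  i=5: ✗ (no rhs in [6,6])
Positions where it holds: {0} → 1.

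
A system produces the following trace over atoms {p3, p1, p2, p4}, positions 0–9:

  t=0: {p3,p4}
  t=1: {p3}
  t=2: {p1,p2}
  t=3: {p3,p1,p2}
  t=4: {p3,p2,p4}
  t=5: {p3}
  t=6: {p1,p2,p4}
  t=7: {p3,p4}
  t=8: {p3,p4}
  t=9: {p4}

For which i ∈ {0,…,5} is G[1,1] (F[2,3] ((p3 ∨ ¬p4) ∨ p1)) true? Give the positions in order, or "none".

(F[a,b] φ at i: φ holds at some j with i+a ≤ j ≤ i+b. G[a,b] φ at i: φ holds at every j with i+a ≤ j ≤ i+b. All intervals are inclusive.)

0, 1, 2, 3, 4, 5

Evaluate at each i in [0,5]:
  i=0: ✓ (all of [1,1])
  i=1: ✓ (all of [2,2])
  i=2: ✓ (all of [3,3])
  i=3: ✓ (all of [4,4])
  i=4: ✓ (all of [5,5])
  i=5: ✓ (all of [6,6])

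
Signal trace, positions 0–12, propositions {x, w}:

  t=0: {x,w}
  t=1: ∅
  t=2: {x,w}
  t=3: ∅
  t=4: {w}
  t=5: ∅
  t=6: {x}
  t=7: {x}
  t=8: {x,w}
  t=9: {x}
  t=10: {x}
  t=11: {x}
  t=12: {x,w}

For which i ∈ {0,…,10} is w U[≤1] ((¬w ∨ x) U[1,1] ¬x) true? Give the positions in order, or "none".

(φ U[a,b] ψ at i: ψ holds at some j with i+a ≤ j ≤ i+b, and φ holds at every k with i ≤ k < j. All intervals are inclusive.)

0, 2, 3

Evaluate at each i in [0,10]:
  i=0: ✓ (rhs at j=0)
  i=1: ✗ (lhs fails at k=1 before rhs at j=2)
  i=2: ✓ (rhs at j=2)
  i=3: ✓ (rhs at j=3)
  i=4: ✗ (no rhs in [4,5])
  i=5: ✗ (no rhs in [5,6])
  i=6: ✗ (no rhs in [6,7])
  i=7: ✗ (no rhs in [7,8])
  i=8: ✗ (no rhs in [8,9])
  i=9: ✗ (no rhs in [9,10])
  i=10: ✗ (no rhs in [10,11])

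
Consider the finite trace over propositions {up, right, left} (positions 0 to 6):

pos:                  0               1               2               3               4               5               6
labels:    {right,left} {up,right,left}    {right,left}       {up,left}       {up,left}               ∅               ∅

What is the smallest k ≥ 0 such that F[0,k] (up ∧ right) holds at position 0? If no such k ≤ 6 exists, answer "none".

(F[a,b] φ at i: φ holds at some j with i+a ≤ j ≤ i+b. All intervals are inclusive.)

Scan j = 0,1,… for (up ∧ right):
  j=0: fails
  j=1: holds
First hit at j=1, so smallest k = 1-0 = 1.

1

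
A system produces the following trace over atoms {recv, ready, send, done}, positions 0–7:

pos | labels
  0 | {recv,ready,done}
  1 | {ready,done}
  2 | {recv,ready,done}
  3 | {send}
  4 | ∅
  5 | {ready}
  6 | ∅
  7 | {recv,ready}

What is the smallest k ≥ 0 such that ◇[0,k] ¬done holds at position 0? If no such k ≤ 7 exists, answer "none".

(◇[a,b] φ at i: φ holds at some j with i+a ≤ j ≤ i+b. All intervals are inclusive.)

3

Scan j = 0,1,… for ¬done:
  j=0: fails
  j=1: fails
  j=2: fails
  j=3: holds
First hit at j=3, so smallest k = 3-0 = 3.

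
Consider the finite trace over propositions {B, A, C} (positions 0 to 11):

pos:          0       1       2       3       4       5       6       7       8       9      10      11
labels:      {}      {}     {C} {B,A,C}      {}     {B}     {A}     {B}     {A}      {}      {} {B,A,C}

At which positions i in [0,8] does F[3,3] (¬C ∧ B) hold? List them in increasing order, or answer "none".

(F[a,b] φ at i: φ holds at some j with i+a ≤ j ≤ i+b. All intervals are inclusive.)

Evaluate at each i in [0,8]:
  i=0: ✗ (none in [3,3])
  i=1: ✗ (none in [4,4])
  i=2: ✓ (witness j=5)
  i=3: ✗ (none in [6,6])
  i=4: ✓ (witness j=7)
  i=5: ✗ (none in [8,8])
  i=6: ✗ (none in [9,9])
  i=7: ✗ (none in [10,10])
  i=8: ✗ (none in [11,11])

2, 4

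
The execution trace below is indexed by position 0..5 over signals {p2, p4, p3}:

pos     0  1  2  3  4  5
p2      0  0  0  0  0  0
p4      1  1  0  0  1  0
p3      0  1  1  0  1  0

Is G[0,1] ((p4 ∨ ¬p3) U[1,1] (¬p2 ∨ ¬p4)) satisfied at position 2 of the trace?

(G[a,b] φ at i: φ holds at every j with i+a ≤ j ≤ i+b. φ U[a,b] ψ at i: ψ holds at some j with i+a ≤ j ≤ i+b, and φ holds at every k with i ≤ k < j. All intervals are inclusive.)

Check ((p4 ∨ ¬p3) U[1,1] (¬p2 ∨ ¬p4)) at every j in [2,3]:
  j=2: fails
  j=3: holds
Fails at j=2 → formula fails.

False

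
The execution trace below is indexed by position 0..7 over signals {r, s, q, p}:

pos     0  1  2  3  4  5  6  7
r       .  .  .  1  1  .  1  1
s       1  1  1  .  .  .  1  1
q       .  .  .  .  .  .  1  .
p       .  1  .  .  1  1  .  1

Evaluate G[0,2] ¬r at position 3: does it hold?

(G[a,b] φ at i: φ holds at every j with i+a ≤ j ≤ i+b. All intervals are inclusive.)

Check ¬r at every j in [3,5]:
  j=3: false
  j=4: false
  j=5: true
Fails at j=3 → formula fails.

No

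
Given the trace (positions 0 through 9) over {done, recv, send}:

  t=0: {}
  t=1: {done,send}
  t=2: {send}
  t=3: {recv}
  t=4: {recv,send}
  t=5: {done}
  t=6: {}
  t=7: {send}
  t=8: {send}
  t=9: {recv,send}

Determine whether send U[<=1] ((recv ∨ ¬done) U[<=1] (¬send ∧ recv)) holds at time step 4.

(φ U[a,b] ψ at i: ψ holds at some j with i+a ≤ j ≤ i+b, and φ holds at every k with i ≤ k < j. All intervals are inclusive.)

No

Need some j in [4,5] with ((recv ∨ ¬done) U[<=1] (¬send ∧ recv)), and send at every k in [4,j-1].
  j=4: ((recv ∨ ¬done) U[<=1] (¬send ∧ recv)) — fails.
  j=5: ((recv ∨ ¬done) U[<=1] (¬send ∧ recv)) — fails.
No j in the window works → until fails.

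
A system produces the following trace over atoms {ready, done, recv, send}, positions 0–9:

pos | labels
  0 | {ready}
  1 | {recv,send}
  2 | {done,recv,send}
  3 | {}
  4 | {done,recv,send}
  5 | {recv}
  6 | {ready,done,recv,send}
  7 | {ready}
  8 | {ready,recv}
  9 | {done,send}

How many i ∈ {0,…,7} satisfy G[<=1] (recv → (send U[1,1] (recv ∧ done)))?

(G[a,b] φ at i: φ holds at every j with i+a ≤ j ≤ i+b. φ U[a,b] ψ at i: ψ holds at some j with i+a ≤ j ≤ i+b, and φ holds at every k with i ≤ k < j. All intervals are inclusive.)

Evaluate at each i in [0,7]:
  i=0: ✓ (all of [0,1])
  i=1: ✗ (fails at j=2)
  i=2: ✗ (fails at j=2)
  i=3: ✗ (fails at j=4)
  i=4: ✗ (fails at j=4)
  i=5: ✗ (fails at j=5)
  i=6: ✗ (fails at j=6)
  i=7: ✗ (fails at j=8)
Positions where it holds: {0} → 1.

1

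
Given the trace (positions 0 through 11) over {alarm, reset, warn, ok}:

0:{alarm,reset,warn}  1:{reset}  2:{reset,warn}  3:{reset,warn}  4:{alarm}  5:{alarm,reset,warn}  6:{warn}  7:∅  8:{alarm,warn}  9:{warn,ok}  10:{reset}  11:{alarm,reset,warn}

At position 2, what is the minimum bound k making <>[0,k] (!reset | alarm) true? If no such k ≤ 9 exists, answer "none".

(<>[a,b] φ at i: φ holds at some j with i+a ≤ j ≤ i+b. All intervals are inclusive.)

Scan j = 2,3,… for (!reset | alarm):
  j=2: fails
  j=3: fails
  j=4: holds
First hit at j=4, so smallest k = 4-2 = 2.

2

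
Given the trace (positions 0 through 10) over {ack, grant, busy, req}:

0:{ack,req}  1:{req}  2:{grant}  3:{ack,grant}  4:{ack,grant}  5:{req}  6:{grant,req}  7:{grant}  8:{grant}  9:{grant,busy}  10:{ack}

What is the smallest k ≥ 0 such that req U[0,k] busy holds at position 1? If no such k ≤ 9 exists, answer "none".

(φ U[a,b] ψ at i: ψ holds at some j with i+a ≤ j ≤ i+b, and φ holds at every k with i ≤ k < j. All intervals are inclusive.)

none

Need earliest j ≥ 1 with busy, and req at every k in [1,j-1].
  j=1: rhs fails.
  j=2: rhs fails.
  j=3: rhs fails.
  j=4: rhs fails.
  j=5: rhs fails.
  j=6: rhs fails.
  j=7: rhs fails.
  j=8: rhs fails.
  j=9: rhs holds but lhs fails at k=2.
  j=10: rhs fails.
No witness within the range → none.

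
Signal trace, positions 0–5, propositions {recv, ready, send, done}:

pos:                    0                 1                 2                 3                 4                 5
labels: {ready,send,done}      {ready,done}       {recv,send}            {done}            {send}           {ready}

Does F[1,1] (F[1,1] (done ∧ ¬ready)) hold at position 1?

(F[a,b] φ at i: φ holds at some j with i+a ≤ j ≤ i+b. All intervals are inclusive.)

Check F[1,1] (done ∧ ¬ready) at each j in [2,2]:
  j=2: holds (witness at 3)
Found at j=2 → formula holds.

Holds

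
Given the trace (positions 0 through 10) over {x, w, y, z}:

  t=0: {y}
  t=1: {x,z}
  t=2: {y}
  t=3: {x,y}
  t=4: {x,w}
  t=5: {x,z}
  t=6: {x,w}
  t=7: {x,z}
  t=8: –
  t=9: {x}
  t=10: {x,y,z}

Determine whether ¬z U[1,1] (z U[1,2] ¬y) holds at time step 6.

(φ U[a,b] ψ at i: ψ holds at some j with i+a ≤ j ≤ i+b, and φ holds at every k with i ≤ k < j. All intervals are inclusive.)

Need some j in [7,7] with (z U[1,2] ¬y), and ¬z at every k in [6,j-1].
  j=7: (z U[1,2] ¬y) holds; ¬z holds at every k in [6,6] → satisfied.

Yes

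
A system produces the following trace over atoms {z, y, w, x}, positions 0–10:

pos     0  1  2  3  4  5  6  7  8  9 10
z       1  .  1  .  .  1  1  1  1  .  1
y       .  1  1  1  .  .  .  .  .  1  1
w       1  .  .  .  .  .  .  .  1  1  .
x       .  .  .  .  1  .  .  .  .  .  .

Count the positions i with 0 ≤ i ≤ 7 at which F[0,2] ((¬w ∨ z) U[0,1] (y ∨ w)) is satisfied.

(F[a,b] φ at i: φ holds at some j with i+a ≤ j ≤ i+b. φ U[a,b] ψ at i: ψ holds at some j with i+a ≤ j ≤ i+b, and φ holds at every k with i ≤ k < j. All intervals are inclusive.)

7

Evaluate at each i in [0,7]:
  i=0: ✓ (witness j=0)
  i=1: ✓ (witness j=1)
  i=2: ✓ (witness j=2)
  i=3: ✓ (witness j=3)
  i=4: ✗ (none in [4,6])
  i=5: ✓ (witness j=7)
  i=6: ✓ (witness j=7)
  i=7: ✓ (witness j=7)
Positions where it holds: {0, 1, 2, 3, 5, 6, 7} → 7.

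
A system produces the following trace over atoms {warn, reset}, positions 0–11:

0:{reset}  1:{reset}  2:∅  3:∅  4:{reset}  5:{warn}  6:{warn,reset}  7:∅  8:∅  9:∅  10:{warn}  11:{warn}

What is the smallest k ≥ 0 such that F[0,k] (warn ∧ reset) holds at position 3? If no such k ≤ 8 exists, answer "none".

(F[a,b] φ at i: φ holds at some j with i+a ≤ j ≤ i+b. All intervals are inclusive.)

Scan j = 3,4,… for (warn ∧ reset):
  j=3: fails
  j=4: fails
  j=5: fails
  j=6: holds
First hit at j=6, so smallest k = 6-3 = 3.

3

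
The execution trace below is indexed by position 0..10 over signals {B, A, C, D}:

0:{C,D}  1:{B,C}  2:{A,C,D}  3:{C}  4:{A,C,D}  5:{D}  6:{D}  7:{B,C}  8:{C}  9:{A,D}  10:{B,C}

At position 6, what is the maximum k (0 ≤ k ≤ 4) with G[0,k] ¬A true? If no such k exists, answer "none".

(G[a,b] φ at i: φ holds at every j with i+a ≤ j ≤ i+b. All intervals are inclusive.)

¬A must hold from j=6 onward; find where it first fails.
  j=6: holds
  j=7: holds
  j=8: holds
  j=9: fails
Holds on [6,8], so largest k = 2.

2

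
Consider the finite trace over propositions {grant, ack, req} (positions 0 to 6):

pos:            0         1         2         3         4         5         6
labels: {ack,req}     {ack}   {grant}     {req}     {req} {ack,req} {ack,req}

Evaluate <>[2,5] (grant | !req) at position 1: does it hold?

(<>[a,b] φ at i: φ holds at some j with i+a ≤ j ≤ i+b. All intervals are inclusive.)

Check (grant | !req) at each j in [3,6]:
  j=3: false
  j=4: false
  j=5: false
  j=6: false
No position in the window satisfies it → formula fails.

False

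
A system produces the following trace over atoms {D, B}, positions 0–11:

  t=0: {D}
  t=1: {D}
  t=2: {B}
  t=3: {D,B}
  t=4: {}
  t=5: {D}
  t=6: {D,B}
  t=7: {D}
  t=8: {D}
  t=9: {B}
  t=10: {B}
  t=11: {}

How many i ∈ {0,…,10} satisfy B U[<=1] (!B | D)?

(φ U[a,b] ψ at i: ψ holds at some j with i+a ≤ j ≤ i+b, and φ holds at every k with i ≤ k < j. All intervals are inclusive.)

10

Evaluate at each i in [0,10]:
  i=0: ✓ (rhs at j=0)
  i=1: ✓ (rhs at j=1)
  i=2: ✓ (rhs at j=3; lhs holds on [2,2])
  i=3: ✓ (rhs at j=3)
  i=4: ✓ (rhs at j=4)
  i=5: ✓ (rhs at j=5)
  i=6: ✓ (rhs at j=6)
  i=7: ✓ (rhs at j=7)
  i=8: ✓ (rhs at j=8)
  i=9: ✗ (no rhs in [9,10])
  i=10: ✓ (rhs at j=11; lhs holds on [10,10])
Positions where it holds: {0, 1, 2, 3, 4, 5, 6, 7, 8, 10} → 10.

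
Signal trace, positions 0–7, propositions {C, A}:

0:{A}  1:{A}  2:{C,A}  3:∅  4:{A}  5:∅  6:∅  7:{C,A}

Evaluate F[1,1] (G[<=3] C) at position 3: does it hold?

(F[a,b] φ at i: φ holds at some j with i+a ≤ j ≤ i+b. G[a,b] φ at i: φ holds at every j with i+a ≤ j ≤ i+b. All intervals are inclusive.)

Check G[<=3] C at each j in [4,4]:
  j=4: fails at 4
No position in the window satisfies it → formula fails.

Does not hold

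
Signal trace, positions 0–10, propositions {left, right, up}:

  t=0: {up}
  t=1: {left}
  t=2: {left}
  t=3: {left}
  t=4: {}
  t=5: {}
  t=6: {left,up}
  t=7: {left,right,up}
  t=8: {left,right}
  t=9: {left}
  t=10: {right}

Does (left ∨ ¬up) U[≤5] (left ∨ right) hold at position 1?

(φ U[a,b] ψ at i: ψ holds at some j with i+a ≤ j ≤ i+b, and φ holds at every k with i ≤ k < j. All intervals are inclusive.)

Need some j in [1,6] with (left ∨ right), and (left ∨ ¬up) at every k in [1,j-1].
  j=1: (left ∨ right) holds; no prefix to check → satisfied.

Yes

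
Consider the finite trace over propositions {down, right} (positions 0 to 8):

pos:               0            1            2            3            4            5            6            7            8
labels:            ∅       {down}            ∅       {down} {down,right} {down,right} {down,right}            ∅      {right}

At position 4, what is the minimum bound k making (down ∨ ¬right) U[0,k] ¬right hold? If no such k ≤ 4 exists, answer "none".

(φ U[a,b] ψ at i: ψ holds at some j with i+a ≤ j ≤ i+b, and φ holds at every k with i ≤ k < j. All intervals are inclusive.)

3

Need earliest j ≥ 4 with ¬right, and (down ∨ ¬right) at every k in [4,j-1].
  j=4: rhs fails.
  j=5: rhs fails.
  j=6: rhs fails.
  j=7: rhs holds; lhs holds on [4,6]. k = 3.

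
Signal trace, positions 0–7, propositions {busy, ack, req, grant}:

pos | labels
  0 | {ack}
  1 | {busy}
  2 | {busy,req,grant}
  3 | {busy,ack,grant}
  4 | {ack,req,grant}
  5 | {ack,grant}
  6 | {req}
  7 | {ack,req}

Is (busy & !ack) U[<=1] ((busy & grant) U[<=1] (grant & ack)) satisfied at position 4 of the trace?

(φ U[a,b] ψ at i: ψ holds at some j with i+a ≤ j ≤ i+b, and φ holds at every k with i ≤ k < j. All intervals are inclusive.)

True

Need some j in [4,5] with ((busy & grant) U[<=1] (grant & ack)), and (busy & !ack) at every k in [4,j-1].
  j=4: ((busy & grant) U[<=1] (grant & ack)) holds; no prefix to check → satisfied.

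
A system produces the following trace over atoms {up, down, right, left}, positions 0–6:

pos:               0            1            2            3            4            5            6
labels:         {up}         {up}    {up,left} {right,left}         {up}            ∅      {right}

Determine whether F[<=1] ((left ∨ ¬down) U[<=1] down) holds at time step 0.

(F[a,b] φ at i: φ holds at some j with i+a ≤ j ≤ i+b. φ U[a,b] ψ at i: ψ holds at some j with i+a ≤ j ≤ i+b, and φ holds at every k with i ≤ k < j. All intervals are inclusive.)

Check ((left ∨ ¬down) U[<=1] down) at each j in [0,1]:
  j=0: fails
  j=1: fails
No position in the window satisfies it → formula fails.

False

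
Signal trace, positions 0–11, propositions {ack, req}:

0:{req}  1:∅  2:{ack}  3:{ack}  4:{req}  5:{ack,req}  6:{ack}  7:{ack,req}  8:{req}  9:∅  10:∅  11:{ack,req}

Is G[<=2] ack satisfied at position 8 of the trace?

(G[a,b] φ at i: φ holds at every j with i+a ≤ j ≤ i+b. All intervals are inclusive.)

Does not hold

Check ack at every j in [8,10]:
  j=8: false
  j=9: false
  j=10: false
Fails at j=8 → formula fails.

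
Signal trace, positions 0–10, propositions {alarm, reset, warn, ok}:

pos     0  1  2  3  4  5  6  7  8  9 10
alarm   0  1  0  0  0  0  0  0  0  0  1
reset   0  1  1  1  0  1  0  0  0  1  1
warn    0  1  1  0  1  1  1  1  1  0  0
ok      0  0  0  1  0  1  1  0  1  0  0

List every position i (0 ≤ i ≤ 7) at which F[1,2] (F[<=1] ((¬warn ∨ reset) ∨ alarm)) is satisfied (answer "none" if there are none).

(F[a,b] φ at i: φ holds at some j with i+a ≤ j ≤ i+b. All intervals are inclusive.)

Evaluate at each i in [0,7]:
  i=0: ✓ (witness j=1)
  i=1: ✓ (witness j=2)
  i=2: ✓ (witness j=3)
  i=3: ✓ (witness j=4)
  i=4: ✓ (witness j=5)
  i=5: ✗ (none in [6,7])
  i=6: ✓ (witness j=8)
  i=7: ✓ (witness j=8)

0, 1, 2, 3, 4, 6, 7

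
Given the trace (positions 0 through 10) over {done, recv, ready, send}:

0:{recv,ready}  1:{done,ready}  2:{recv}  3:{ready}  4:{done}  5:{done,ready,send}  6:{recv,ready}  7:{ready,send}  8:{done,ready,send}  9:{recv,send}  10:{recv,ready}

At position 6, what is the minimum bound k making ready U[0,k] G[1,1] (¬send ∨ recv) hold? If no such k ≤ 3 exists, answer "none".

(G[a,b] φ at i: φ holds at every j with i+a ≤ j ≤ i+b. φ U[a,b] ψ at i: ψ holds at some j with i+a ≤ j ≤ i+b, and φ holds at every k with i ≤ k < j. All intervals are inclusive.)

Need earliest j ≥ 6 with G[1,1] (¬send ∨ recv), and ready at every k in [6,j-1].
  j=6: rhs fails.
  j=7: rhs fails.
  j=8: rhs holds; lhs holds on [6,7]. k = 2.

2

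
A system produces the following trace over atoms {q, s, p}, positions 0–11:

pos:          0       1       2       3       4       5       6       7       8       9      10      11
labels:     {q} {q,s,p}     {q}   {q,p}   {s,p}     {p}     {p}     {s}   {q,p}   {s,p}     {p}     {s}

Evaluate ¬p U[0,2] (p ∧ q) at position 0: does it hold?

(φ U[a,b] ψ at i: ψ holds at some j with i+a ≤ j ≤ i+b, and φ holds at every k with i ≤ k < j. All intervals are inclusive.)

Need some j in [0,2] with (p ∧ q), and ¬p at every k in [0,j-1].
  j=0: (p ∧ q) false.
  j=1: (p ∧ q) holds; ¬p holds at every k in [0,0] → satisfied.

Holds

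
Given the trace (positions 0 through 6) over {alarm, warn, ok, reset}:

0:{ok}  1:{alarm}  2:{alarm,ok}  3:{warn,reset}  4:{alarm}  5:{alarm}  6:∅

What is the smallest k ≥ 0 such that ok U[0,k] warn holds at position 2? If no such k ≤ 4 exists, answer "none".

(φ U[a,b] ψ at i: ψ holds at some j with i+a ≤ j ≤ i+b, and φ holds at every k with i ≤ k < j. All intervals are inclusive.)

1

Need earliest j ≥ 2 with warn, and ok at every k in [2,j-1].
  j=2: rhs fails.
  j=3: rhs holds; lhs holds on [2,2]. k = 1.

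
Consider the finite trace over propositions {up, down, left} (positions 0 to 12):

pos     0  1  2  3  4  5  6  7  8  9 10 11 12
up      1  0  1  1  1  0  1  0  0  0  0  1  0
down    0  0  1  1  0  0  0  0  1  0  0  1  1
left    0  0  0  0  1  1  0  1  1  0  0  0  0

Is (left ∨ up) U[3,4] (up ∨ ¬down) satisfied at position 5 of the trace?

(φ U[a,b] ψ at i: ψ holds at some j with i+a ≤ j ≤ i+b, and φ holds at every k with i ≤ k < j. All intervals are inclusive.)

Yes

Need some j in [8,9] with (up ∨ ¬down), and (left ∨ up) at every k in [5,j-1].
  j=8: (up ∨ ¬down) false.
  j=9: (up ∨ ¬down) holds; (left ∨ up) holds at every k in [5,8] → satisfied.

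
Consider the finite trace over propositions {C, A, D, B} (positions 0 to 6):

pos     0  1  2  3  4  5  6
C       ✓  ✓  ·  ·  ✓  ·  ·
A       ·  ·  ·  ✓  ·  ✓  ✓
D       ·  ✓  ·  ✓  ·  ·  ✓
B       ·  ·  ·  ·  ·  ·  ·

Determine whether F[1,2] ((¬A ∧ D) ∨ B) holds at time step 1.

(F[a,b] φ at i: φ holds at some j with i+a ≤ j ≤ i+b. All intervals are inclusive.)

False

Check ((¬A ∧ D) ∨ B) at each j in [2,3]:
  j=2: false
  j=3: false
No position in the window satisfies it → formula fails.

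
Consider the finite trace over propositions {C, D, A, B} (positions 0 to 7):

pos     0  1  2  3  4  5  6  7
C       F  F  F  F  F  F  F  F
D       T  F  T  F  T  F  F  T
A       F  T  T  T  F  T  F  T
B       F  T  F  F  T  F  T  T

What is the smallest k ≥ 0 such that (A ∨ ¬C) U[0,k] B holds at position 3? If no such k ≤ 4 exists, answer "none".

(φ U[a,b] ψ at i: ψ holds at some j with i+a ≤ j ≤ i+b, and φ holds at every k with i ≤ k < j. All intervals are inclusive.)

1

Need earliest j ≥ 3 with B, and (A ∨ ¬C) at every k in [3,j-1].
  j=3: rhs fails.
  j=4: rhs holds; lhs holds on [3,3]. k = 1.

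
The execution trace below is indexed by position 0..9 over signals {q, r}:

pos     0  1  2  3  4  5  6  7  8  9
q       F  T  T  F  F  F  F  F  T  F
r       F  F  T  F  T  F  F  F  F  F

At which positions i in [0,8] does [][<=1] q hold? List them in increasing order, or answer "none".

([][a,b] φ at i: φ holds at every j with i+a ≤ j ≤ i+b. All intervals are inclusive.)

1

Evaluate at each i in [0,8]:
  i=0: ✗ (fails at j=0)
  i=1: ✓ (all of [1,2])
  i=2: ✗ (fails at j=3)
  i=3: ✗ (fails at j=3)
  i=4: ✗ (fails at j=4)
  i=5: ✗ (fails at j=5)
  i=6: ✗ (fails at j=6)
  i=7: ✗ (fails at j=7)
  i=8: ✗ (fails at j=9)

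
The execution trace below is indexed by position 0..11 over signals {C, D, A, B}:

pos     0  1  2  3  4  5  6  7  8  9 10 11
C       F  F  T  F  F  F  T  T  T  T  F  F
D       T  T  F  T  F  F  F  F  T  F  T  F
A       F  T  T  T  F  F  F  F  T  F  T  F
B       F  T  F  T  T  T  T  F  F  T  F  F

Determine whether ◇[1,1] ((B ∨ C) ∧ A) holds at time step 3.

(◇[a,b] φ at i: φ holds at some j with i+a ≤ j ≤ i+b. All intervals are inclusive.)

No

Check ((B ∨ C) ∧ A) at each j in [4,4]:
  j=4: false
No position in the window satisfies it → formula fails.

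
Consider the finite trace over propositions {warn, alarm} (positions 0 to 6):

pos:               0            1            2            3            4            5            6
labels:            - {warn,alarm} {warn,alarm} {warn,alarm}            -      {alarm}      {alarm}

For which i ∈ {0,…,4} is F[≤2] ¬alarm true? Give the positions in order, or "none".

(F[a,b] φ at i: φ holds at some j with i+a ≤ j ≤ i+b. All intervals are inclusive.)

Evaluate at each i in [0,4]:
  i=0: ✓ (witness j=0)
  i=1: ✗ (none in [1,3])
  i=2: ✓ (witness j=4)
  i=3: ✓ (witness j=4)
  i=4: ✓ (witness j=4)

0, 2, 3, 4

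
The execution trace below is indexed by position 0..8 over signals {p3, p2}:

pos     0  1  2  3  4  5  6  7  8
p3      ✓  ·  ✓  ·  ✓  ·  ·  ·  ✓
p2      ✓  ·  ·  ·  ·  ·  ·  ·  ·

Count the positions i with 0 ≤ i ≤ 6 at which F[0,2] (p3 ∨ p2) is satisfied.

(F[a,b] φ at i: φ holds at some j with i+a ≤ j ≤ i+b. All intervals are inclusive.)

Evaluate at each i in [0,6]:
  i=0: ✓ (witness j=0)
  i=1: ✓ (witness j=2)
  i=2: ✓ (witness j=2)
  i=3: ✓ (witness j=4)
  i=4: ✓ (witness j=4)
  i=5: ✗ (none in [5,7])
  i=6: ✓ (witness j=8)
Positions where it holds: {0, 1, 2, 3, 4, 6} → 6.

6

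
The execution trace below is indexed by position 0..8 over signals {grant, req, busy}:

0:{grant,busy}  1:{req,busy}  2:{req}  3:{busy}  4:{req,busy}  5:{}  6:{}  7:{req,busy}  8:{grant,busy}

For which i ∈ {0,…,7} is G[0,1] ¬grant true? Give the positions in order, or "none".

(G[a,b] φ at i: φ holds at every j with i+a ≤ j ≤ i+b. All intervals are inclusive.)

1, 2, 3, 4, 5, 6

Evaluate at each i in [0,7]:
  i=0: ✗ (fails at j=0)
  i=1: ✓ (all of [1,2])
  i=2: ✓ (all of [2,3])
  i=3: ✓ (all of [3,4])
  i=4: ✓ (all of [4,5])
  i=5: ✓ (all of [5,6])
  i=6: ✓ (all of [6,7])
  i=7: ✗ (fails at j=8)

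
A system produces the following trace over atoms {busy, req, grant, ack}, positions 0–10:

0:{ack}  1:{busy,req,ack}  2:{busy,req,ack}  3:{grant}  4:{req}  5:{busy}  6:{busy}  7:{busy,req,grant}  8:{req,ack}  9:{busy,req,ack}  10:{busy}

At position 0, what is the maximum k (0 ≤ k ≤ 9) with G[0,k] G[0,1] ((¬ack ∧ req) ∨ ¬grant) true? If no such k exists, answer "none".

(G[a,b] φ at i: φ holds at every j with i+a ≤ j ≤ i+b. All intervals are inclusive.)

1

G[0,1] ((¬ack ∧ req) ∨ ¬grant) must hold from j=0 onward; find where it first fails.
  j=0: holds
  j=1: holds
  j=2: fails
Holds on [0,1], so largest k = 1.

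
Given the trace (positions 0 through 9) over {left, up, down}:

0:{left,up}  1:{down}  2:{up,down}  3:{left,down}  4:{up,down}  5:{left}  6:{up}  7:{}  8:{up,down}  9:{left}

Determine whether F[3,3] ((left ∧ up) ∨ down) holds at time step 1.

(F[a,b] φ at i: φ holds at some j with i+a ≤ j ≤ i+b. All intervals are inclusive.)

Check ((left ∧ up) ∨ down) at each j in [4,4]:
  j=4: true
Found at j=4 → formula holds.

True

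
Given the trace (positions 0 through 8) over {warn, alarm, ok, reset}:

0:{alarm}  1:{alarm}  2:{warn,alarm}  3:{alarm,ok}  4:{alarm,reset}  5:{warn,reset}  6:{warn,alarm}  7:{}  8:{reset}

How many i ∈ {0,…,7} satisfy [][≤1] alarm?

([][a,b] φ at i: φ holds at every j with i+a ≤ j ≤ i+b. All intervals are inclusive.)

4

Evaluate at each i in [0,7]:
  i=0: ✓ (all of [0,1])
  i=1: ✓ (all of [1,2])
  i=2: ✓ (all of [2,3])
  i=3: ✓ (all of [3,4])
  i=4: ✗ (fails at j=5)
  i=5: ✗ (fails at j=5)
  i=6: ✗ (fails at j=7)
  i=7: ✗ (fails at j=7)
Positions where it holds: {0, 1, 2, 3} → 4.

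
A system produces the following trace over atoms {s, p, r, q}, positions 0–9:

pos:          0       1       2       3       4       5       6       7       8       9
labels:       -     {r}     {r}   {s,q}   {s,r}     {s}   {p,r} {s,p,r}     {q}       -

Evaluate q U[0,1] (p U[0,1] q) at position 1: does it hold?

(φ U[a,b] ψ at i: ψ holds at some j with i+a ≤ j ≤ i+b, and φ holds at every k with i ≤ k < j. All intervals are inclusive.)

Need some j in [1,2] with (p U[0,1] q), and q at every k in [1,j-1].
  j=1: (p U[0,1] q) — fails.
  j=2: (p U[0,1] q) — fails.
No j in the window works → until fails.

False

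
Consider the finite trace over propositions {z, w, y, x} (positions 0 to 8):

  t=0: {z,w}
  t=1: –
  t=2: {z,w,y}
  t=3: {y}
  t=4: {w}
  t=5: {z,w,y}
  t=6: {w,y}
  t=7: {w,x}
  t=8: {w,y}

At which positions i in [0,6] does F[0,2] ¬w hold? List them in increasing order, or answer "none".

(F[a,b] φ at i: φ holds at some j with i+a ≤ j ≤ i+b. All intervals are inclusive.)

Evaluate at each i in [0,6]:
  i=0: ✓ (witness j=1)
  i=1: ✓ (witness j=1)
  i=2: ✓ (witness j=3)
  i=3: ✓ (witness j=3)
  i=4: ✗ (none in [4,6])
  i=5: ✗ (none in [5,7])
  i=6: ✗ (none in [6,8])

0, 1, 2, 3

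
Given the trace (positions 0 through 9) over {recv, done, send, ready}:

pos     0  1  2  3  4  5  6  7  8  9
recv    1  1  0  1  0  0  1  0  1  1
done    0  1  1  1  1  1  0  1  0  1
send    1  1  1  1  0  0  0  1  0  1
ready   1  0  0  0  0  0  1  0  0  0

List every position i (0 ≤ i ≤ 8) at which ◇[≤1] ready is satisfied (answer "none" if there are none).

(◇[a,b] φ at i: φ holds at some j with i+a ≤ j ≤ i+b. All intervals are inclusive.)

Evaluate at each i in [0,8]:
  i=0: ✓ (witness j=0)
  i=1: ✗ (none in [1,2])
  i=2: ✗ (none in [2,3])
  i=3: ✗ (none in [3,4])
  i=4: ✗ (none in [4,5])
  i=5: ✓ (witness j=6)
  i=6: ✓ (witness j=6)
  i=7: ✗ (none in [7,8])
  i=8: ✗ (none in [8,9])

0, 5, 6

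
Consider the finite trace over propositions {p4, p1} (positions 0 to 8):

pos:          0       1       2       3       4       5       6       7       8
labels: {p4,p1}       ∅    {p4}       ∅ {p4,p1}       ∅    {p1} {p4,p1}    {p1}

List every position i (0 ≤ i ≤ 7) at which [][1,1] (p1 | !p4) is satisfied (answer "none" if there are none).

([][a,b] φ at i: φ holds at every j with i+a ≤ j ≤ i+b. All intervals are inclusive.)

Evaluate at each i in [0,7]:
  i=0: ✓ (all of [1,1])
  i=1: ✗ (fails at j=2)
  i=2: ✓ (all of [3,3])
  i=3: ✓ (all of [4,4])
  i=4: ✓ (all of [5,5])
  i=5: ✓ (all of [6,6])
  i=6: ✓ (all of [7,7])
  i=7: ✓ (all of [8,8])

0, 2, 3, 4, 5, 6, 7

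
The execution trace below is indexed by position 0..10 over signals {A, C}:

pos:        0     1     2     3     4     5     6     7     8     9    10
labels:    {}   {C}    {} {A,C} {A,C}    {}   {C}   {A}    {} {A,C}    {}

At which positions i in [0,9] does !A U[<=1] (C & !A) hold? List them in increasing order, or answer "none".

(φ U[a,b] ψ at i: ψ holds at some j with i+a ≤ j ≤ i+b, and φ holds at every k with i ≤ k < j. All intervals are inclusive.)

Evaluate at each i in [0,9]:
  i=0: ✓ (rhs at j=1; lhs holds on [0,0])
  i=1: ✓ (rhs at j=1)
  i=2: ✗ (no rhs in [2,3])
  i=3: ✗ (no rhs in [3,4])
  i=4: ✗ (no rhs in [4,5])
  i=5: ✓ (rhs at j=6; lhs holds on [5,5])
  i=6: ✓ (rhs at j=6)
  i=7: ✗ (no rhs in [7,8])
  i=8: ✗ (no rhs in [8,9])
  i=9: ✗ (no rhs in [9,10])

0, 1, 5, 6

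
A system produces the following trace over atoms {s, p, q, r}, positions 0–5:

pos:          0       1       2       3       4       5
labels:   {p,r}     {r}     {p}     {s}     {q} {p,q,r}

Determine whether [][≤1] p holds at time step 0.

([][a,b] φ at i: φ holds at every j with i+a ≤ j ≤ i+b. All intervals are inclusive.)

Check p at every j in [0,1]:
  j=0: true
  j=1: false
Fails at j=1 → formula fails.

False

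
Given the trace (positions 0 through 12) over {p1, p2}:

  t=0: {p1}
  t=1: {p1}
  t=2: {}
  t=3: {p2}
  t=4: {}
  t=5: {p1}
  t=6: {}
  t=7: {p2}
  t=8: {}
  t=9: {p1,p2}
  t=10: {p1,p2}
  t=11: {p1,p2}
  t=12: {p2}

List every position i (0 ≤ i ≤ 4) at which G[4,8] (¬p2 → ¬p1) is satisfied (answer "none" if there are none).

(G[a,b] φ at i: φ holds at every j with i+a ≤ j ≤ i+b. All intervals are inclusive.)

2, 3, 4

Evaluate at each i in [0,4]:
  i=0: ✗ (fails at j=5)
  i=1: ✗ (fails at j=5)
  i=2: ✓ (all of [6,10])
  i=3: ✓ (all of [7,11])
  i=4: ✓ (all of [8,12])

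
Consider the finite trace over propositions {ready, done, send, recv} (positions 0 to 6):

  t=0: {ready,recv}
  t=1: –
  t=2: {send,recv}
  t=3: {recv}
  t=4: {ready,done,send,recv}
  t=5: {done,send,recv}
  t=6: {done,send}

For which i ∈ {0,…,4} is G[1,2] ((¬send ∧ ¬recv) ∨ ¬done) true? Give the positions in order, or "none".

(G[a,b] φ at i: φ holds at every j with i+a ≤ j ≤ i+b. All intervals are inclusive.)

Evaluate at each i in [0,4]:
  i=0: ✓ (all of [1,2])
  i=1: ✓ (all of [2,3])
  i=2: ✗ (fails at j=4)
  i=3: ✗ (fails at j=4)
  i=4: ✗ (fails at j=5)

0, 1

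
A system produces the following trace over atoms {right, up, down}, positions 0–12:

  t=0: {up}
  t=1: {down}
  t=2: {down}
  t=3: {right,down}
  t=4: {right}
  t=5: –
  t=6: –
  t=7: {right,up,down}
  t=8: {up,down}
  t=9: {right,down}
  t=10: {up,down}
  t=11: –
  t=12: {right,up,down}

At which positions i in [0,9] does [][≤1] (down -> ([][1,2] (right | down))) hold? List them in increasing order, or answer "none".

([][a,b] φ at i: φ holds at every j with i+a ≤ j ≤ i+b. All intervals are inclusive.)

0, 1, 4, 5, 6, 7

Evaluate at each i in [0,9]:
  i=0: ✓ (all of [0,1])
  i=1: ✓ (all of [1,2])
  i=2: ✗ (fails at j=3)
  i=3: ✗ (fails at j=3)
  i=4: ✓ (all of [4,5])
  i=5: ✓ (all of [5,6])
  i=6: ✓ (all of [6,7])
  i=7: ✓ (all of [7,8])
  i=8: ✗ (fails at j=9)
  i=9: ✗ (fails at j=9)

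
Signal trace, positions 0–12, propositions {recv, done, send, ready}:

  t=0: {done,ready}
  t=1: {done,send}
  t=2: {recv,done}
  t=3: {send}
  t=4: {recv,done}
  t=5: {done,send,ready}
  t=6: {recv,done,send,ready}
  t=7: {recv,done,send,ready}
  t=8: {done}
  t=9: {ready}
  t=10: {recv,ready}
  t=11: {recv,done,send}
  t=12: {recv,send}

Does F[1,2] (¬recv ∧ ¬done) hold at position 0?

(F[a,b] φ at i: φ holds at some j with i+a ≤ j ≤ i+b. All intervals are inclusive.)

No

Check (¬recv ∧ ¬done) at each j in [1,2]:
  j=1: false
  j=2: false
No position in the window satisfies it → formula fails.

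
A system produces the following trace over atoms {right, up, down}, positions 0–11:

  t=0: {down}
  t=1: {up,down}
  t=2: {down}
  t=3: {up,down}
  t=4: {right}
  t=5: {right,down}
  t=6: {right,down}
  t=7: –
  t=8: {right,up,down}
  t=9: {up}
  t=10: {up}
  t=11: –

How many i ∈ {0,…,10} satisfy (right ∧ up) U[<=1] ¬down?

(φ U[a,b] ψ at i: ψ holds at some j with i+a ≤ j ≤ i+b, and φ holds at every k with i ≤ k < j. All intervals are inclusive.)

Evaluate at each i in [0,10]:
  i=0: ✗ (no rhs in [0,1])
  i=1: ✗ (no rhs in [1,2])
  i=2: ✗ (no rhs in [2,3])
  i=3: ✗ (lhs fails at k=3 before rhs at j=4)
  i=4: ✓ (rhs at j=4)
  i=5: ✗ (no rhs in [5,6])
  i=6: ✗ (lhs fails at k=6 before rhs at j=7)
  i=7: ✓ (rhs at j=7)
  i=8: ✓ (rhs at j=9; lhs holds on [8,8])
  i=9: ✓ (rhs at j=9)
  i=10: ✓ (rhs at j=10)
Positions where it holds: {4, 7, 8, 9, 10} → 5.

5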